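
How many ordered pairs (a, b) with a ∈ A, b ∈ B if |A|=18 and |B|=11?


|A × B| = |A| × |B|
= 18 × 11
= 198

|A × B| = 198


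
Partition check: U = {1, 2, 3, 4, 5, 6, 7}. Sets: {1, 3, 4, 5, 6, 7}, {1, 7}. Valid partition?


A partition requires: (1) non-empty parts, (2) pairwise disjoint, (3) union = U
Parts: {1, 3, 4, 5, 6, 7}, {1, 7}
Union of parts: {1, 3, 4, 5, 6, 7}
U = {1, 2, 3, 4, 5, 6, 7}
All non-empty? True
Pairwise disjoint? False
Covers U? False

No, not a valid partition


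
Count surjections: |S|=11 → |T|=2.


n = |S| = 11, k = |T| = 2. Surjections via inclusion-exclusion:
S(n,k) = Σ(-1)^i × C(k,i) × (k-i)^n, i=0 to k
i=0: (-1)^0×C(2,0)×2^11 = 2048
i=1: (-1)^1×C(2,1)×1^11 = -2
i=2: (-1)^2×C(2,2)×0^11 = 0
Total = 2046

Number of surjections = 2046


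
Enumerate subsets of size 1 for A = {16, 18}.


|A| = 2, so A has C(2,1) = 2 subsets of size 1.
Enumerate by choosing 1 elements from A at a time:
{16}, {18}

1-element subsets (2 total): {16}, {18}


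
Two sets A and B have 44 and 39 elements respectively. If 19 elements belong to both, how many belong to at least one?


|A ∪ B| = |A| + |B| - |A ∩ B|
= 44 + 39 - 19
= 64

|A ∪ B| = 64


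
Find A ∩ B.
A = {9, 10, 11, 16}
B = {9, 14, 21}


A ∩ B = elements in both A and B
A = {9, 10, 11, 16}
B = {9, 14, 21}
A ∩ B = {9}

A ∩ B = {9}


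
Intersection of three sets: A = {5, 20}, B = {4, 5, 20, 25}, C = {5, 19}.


A ∩ B = {5, 20}
(A ∩ B) ∩ C = {5}

A ∩ B ∩ C = {5}


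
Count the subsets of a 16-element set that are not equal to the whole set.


Total subsets = 2^n = 2^16 = 65536
Proper subsets exclude the set itself: 2^n - 1
= 65536 - 1
= 65535

Number of proper subsets = 65535


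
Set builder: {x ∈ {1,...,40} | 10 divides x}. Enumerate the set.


Checking each candidate:
Condition: multiples of 10 in {1,...,40}
Result = {10, 20, 30, 40}

{10, 20, 30, 40}


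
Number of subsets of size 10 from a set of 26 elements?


C(n,k) = n! / (k!(n-k)!)
C(26,10) = 26! / (10!16!)
= 5311735

C(26,10) = 5311735


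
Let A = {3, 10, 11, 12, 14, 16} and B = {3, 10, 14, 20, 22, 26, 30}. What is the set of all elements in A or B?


A ∪ B = all elements in A or B (or both)
A = {3, 10, 11, 12, 14, 16}
B = {3, 10, 14, 20, 22, 26, 30}
A ∪ B = {3, 10, 11, 12, 14, 16, 20, 22, 26, 30}

A ∪ B = {3, 10, 11, 12, 14, 16, 20, 22, 26, 30}


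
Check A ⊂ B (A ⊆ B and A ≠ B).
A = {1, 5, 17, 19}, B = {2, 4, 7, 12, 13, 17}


A ⊂ B requires: A ⊆ B AND A ≠ B.
A ⊆ B? No
A ⊄ B, so A is not a proper subset.

No, A is not a proper subset of B


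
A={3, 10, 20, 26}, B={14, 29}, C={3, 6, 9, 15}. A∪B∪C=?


A ∪ B = {3, 10, 14, 20, 26, 29}
(A ∪ B) ∪ C = {3, 6, 9, 10, 14, 15, 20, 26, 29}

A ∪ B ∪ C = {3, 6, 9, 10, 14, 15, 20, 26, 29}


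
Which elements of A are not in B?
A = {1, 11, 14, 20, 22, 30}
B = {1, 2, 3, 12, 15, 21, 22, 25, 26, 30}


A \ B = elements in A but not in B
A = {1, 11, 14, 20, 22, 30}
B = {1, 2, 3, 12, 15, 21, 22, 25, 26, 30}
Remove from A any elements in B
A \ B = {11, 14, 20}

A \ B = {11, 14, 20}


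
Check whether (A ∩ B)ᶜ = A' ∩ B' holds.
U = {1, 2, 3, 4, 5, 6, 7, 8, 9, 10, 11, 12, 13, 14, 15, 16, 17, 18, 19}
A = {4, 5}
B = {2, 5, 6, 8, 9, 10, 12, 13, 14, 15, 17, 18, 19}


LHS: A ∩ B = {5}
(A ∩ B)' = U \ (A ∩ B) = {1, 2, 3, 4, 6, 7, 8, 9, 10, 11, 12, 13, 14, 15, 16, 17, 18, 19}
A' = {1, 2, 3, 6, 7, 8, 9, 10, 11, 12, 13, 14, 15, 16, 17, 18, 19}, B' = {1, 3, 4, 7, 11, 16}
Claimed RHS: A' ∩ B' = {1, 3, 7, 11, 16}
Identity is INVALID: LHS = {1, 2, 3, 4, 6, 7, 8, 9, 10, 11, 12, 13, 14, 15, 16, 17, 18, 19} but the RHS claimed here equals {1, 3, 7, 11, 16}. The correct form is (A ∩ B)' = A' ∪ B'.

Identity is invalid: (A ∩ B)' = {1, 2, 3, 4, 6, 7, 8, 9, 10, 11, 12, 13, 14, 15, 16, 17, 18, 19} but A' ∩ B' = {1, 3, 7, 11, 16}. The correct De Morgan law is (A ∩ B)' = A' ∪ B'.


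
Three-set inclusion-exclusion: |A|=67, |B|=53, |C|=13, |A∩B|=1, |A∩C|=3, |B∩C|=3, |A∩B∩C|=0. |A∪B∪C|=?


|A∪B∪C| = |A|+|B|+|C| - |A∩B|-|A∩C|-|B∩C| + |A∩B∩C|
= 67+53+13 - 1-3-3 + 0
= 133 - 7 + 0
= 126

|A ∪ B ∪ C| = 126


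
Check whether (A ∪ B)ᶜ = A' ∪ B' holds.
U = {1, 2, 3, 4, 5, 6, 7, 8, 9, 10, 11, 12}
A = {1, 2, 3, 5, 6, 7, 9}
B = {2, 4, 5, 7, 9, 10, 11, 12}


LHS: A ∪ B = {1, 2, 3, 4, 5, 6, 7, 9, 10, 11, 12}
(A ∪ B)' = U \ (A ∪ B) = {8}
A' = {4, 8, 10, 11, 12}, B' = {1, 3, 6, 8}
Claimed RHS: A' ∪ B' = {1, 3, 4, 6, 8, 10, 11, 12}
Identity is INVALID: LHS = {8} but the RHS claimed here equals {1, 3, 4, 6, 8, 10, 11, 12}. The correct form is (A ∪ B)' = A' ∩ B'.

Identity is invalid: (A ∪ B)' = {8} but A' ∪ B' = {1, 3, 4, 6, 8, 10, 11, 12}. The correct De Morgan law is (A ∪ B)' = A' ∩ B'.


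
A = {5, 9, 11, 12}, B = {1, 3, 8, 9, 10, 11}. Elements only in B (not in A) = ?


A = {5, 9, 11, 12}
B = {1, 3, 8, 9, 10, 11}
Region: only in B (not in A)
Elements: {1, 3, 8, 10}

Elements only in B (not in A): {1, 3, 8, 10}


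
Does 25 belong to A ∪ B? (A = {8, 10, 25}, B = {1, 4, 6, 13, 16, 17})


A = {8, 10, 25}, B = {1, 4, 6, 13, 16, 17}
A ∪ B = all elements in A or B
A ∪ B = {1, 4, 6, 8, 10, 13, 16, 17, 25}
Checking if 25 ∈ A ∪ B
25 is in A ∪ B → True

25 ∈ A ∪ B


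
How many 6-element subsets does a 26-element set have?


C(n,k) = n! / (k!(n-k)!)
C(26,6) = 26! / (6!20!)
= 230230

C(26,6) = 230230


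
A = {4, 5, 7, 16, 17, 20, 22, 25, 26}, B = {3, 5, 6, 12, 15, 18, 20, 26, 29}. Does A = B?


Two sets are equal iff they have exactly the same elements.
A = {4, 5, 7, 16, 17, 20, 22, 25, 26}
B = {3, 5, 6, 12, 15, 18, 20, 26, 29}
Differences: {3, 4, 6, 7, 12, 15, 16, 17, 18, 22, 25, 29}
A ≠ B

No, A ≠ B


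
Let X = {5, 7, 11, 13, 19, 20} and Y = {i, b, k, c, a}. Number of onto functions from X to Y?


n = |X| = 6, k = |Y| = 5. Surjections via inclusion-exclusion:
S(n,k) = Σ(-1)^i × C(k,i) × (k-i)^n, i=0 to k
i=0: (-1)^0×C(5,0)×5^6 = 15625
i=1: (-1)^1×C(5,1)×4^6 = -20480
i=2: (-1)^2×C(5,2)×3^6 = 7290
i=3: (-1)^3×C(5,3)×2^6 = -640
i=4: (-1)^4×C(5,4)×1^6 = 5
i=5: (-1)^5×C(5,5)×0^6 = 0
Total = 1800

Number of surjections = 1800


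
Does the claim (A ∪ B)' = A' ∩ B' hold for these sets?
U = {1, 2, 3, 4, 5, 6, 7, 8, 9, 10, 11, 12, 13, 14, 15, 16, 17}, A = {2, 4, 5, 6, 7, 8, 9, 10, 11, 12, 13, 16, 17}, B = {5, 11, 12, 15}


LHS: A ∪ B = {2, 4, 5, 6, 7, 8, 9, 10, 11, 12, 13, 15, 16, 17}
(A ∪ B)' = U \ (A ∪ B) = {1, 3, 14}
A' = {1, 3, 14, 15}, B' = {1, 2, 3, 4, 6, 7, 8, 9, 10, 13, 14, 16, 17}
Claimed RHS: A' ∩ B' = {1, 3, 14}
Identity is VALID: LHS = RHS = {1, 3, 14} ✓

Identity is valid. (A ∪ B)' = A' ∩ B' = {1, 3, 14}


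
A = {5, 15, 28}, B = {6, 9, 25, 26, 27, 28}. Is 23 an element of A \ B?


A = {5, 15, 28}, B = {6, 9, 25, 26, 27, 28}
A \ B = elements in A but not in B
A \ B = {5, 15}
Checking if 23 ∈ A \ B
23 is not in A \ B → False

23 ∉ A \ B


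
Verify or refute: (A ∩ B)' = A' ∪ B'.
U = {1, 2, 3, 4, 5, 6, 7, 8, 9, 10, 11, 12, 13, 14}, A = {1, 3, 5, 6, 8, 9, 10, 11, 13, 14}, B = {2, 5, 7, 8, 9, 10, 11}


LHS: A ∩ B = {5, 8, 9, 10, 11}
(A ∩ B)' = U \ (A ∩ B) = {1, 2, 3, 4, 6, 7, 12, 13, 14}
A' = {2, 4, 7, 12}, B' = {1, 3, 4, 6, 12, 13, 14}
Claimed RHS: A' ∪ B' = {1, 2, 3, 4, 6, 7, 12, 13, 14}
Identity is VALID: LHS = RHS = {1, 2, 3, 4, 6, 7, 12, 13, 14} ✓

Identity is valid. (A ∩ B)' = A' ∪ B' = {1, 2, 3, 4, 6, 7, 12, 13, 14}


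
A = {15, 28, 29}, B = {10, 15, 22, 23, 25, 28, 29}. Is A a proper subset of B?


A ⊂ B requires: A ⊆ B AND A ≠ B.
A ⊆ B? Yes
A = B? No
A ⊂ B: Yes (A is a proper subset of B)

Yes, A ⊂ B


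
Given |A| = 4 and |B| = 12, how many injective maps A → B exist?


An injection sends each of |A| = 4 inputs to a distinct output in B.
# injections = |B|·(|B|-1)·…·(|B|-|A|+1) = 12! / (12 - 4)!
= 12 × 11 × 10 × 9
= 11880

Number of injections = 11880


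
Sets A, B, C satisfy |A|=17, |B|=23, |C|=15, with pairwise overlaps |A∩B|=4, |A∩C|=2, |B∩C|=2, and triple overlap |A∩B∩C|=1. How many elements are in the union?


|A∪B∪C| = |A|+|B|+|C| - |A∩B|-|A∩C|-|B∩C| + |A∩B∩C|
= 17+23+15 - 4-2-2 + 1
= 55 - 8 + 1
= 48

|A ∪ B ∪ C| = 48


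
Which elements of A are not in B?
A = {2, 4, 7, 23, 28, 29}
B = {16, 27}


A \ B = elements in A but not in B
A = {2, 4, 7, 23, 28, 29}
B = {16, 27}
Remove from A any elements in B
A \ B = {2, 4, 7, 23, 28, 29}

A \ B = {2, 4, 7, 23, 28, 29}


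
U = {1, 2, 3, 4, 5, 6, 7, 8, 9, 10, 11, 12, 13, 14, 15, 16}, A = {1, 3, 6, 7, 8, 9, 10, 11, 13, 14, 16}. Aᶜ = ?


Aᶜ = U \ A = elements in U but not in A
U = {1, 2, 3, 4, 5, 6, 7, 8, 9, 10, 11, 12, 13, 14, 15, 16}
A = {1, 3, 6, 7, 8, 9, 10, 11, 13, 14, 16}
Aᶜ = {2, 4, 5, 12, 15}

Aᶜ = {2, 4, 5, 12, 15}


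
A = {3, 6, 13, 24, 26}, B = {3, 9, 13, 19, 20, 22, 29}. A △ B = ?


A △ B = (A \ B) ∪ (B \ A) = elements in exactly one of A or B
A \ B = {6, 24, 26}
B \ A = {9, 19, 20, 22, 29}
A △ B = {6, 9, 19, 20, 22, 24, 26, 29}

A △ B = {6, 9, 19, 20, 22, 24, 26, 29}


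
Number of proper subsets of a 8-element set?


Total subsets = 2^n = 2^8 = 256
Proper subsets exclude the set itself: 2^n - 1
= 256 - 1
= 255

Number of proper subsets = 255


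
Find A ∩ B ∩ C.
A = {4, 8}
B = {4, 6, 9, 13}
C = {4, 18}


A ∩ B = {4}
(A ∩ B) ∩ C = {4}

A ∩ B ∩ C = {4}


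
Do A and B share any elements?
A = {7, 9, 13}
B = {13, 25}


Disjoint means A ∩ B = ∅.
A ∩ B = {13}
A ∩ B ≠ ∅, so A and B are NOT disjoint.

Yes — A and B share the element(s) of A ∩ B = {13}, so they are not disjoint


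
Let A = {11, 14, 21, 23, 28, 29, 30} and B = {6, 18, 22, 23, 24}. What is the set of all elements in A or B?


A ∪ B = all elements in A or B (or both)
A = {11, 14, 21, 23, 28, 29, 30}
B = {6, 18, 22, 23, 24}
A ∪ B = {6, 11, 14, 18, 21, 22, 23, 24, 28, 29, 30}

A ∪ B = {6, 11, 14, 18, 21, 22, 23, 24, 28, 29, 30}


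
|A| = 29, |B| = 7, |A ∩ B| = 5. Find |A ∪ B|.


|A ∪ B| = |A| + |B| - |A ∩ B|
= 29 + 7 - 5
= 31

|A ∪ B| = 31


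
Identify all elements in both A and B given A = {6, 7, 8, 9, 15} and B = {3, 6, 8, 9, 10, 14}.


A = {6, 7, 8, 9, 15}
B = {3, 6, 8, 9, 10, 14}
Region: in both A and B
Elements: {6, 8, 9}

Elements in both A and B: {6, 8, 9}


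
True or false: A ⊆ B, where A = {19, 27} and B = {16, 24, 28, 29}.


A ⊆ B means every element of A is in B.
Elements in A not in B: {19, 27}
So A ⊄ B.

No, A ⊄ B


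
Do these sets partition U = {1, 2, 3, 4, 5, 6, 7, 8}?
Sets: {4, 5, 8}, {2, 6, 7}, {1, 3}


A partition requires: (1) non-empty parts, (2) pairwise disjoint, (3) union = U
Parts: {4, 5, 8}, {2, 6, 7}, {1, 3}
Union of parts: {1, 2, 3, 4, 5, 6, 7, 8}
U = {1, 2, 3, 4, 5, 6, 7, 8}
All non-empty? True
Pairwise disjoint? True
Covers U? True

Yes, valid partition


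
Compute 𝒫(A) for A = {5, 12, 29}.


|A| = 3, so |P(A)| = 2^3 = 8
Enumerate subsets by cardinality (0 to 3):
∅, {5}, {12}, {29}, {5, 12}, {5, 29}, {12, 29}, {5, 12, 29}

P(A) has 8 subsets: ∅, {5}, {12}, {29}, {5, 12}, {5, 29}, {12, 29}, {5, 12, 29}


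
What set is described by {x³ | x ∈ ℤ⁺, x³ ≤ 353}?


Checking each candidate:
Condition: positive perfect cubes ≤ 353
Result = {1, 8, 27, 64, 125, 216, 343}

{1, 8, 27, 64, 125, 216, 343}


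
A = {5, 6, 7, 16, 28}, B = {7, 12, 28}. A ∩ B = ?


A ∩ B = elements in both A and B
A = {5, 6, 7, 16, 28}
B = {7, 12, 28}
A ∩ B = {7, 28}

A ∩ B = {7, 28}


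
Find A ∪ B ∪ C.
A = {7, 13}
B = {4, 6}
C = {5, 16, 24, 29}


A ∪ B = {4, 6, 7, 13}
(A ∪ B) ∪ C = {4, 5, 6, 7, 13, 16, 24, 29}

A ∪ B ∪ C = {4, 5, 6, 7, 13, 16, 24, 29}


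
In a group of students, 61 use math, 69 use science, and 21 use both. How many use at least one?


|A ∪ B| = |A| + |B| - |A ∩ B|
= 61 + 69 - 21
= 109

|A ∪ B| = 109


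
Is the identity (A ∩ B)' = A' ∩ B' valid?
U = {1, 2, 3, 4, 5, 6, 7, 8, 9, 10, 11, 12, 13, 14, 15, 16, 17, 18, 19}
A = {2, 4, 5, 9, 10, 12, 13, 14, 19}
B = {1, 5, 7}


LHS: A ∩ B = {5}
(A ∩ B)' = U \ (A ∩ B) = {1, 2, 3, 4, 6, 7, 8, 9, 10, 11, 12, 13, 14, 15, 16, 17, 18, 19}
A' = {1, 3, 6, 7, 8, 11, 15, 16, 17, 18}, B' = {2, 3, 4, 6, 8, 9, 10, 11, 12, 13, 14, 15, 16, 17, 18, 19}
Claimed RHS: A' ∩ B' = {3, 6, 8, 11, 15, 16, 17, 18}
Identity is INVALID: LHS = {1, 2, 3, 4, 6, 7, 8, 9, 10, 11, 12, 13, 14, 15, 16, 17, 18, 19} but the RHS claimed here equals {3, 6, 8, 11, 15, 16, 17, 18}. The correct form is (A ∩ B)' = A' ∪ B'.

Identity is invalid: (A ∩ B)' = {1, 2, 3, 4, 6, 7, 8, 9, 10, 11, 12, 13, 14, 15, 16, 17, 18, 19} but A' ∩ B' = {3, 6, 8, 11, 15, 16, 17, 18}. The correct De Morgan law is (A ∩ B)' = A' ∪ B'.


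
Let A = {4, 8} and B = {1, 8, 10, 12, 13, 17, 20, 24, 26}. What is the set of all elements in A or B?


A ∪ B = all elements in A or B (or both)
A = {4, 8}
B = {1, 8, 10, 12, 13, 17, 20, 24, 26}
A ∪ B = {1, 4, 8, 10, 12, 13, 17, 20, 24, 26}

A ∪ B = {1, 4, 8, 10, 12, 13, 17, 20, 24, 26}


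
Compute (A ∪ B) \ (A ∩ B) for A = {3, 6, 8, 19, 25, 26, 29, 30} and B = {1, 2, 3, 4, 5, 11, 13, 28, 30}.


A △ B = (A \ B) ∪ (B \ A) = elements in exactly one of A or B
A \ B = {6, 8, 19, 25, 26, 29}
B \ A = {1, 2, 4, 5, 11, 13, 28}
A △ B = {1, 2, 4, 5, 6, 8, 11, 13, 19, 25, 26, 28, 29}

A △ B = {1, 2, 4, 5, 6, 8, 11, 13, 19, 25, 26, 28, 29}


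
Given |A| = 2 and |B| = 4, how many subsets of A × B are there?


A relation from A to B is any subset of A × B.
|A × B| = 2 × 4 = 8
# relations = 2^|A × B| = 2^8 = 256

Number of relations = 256


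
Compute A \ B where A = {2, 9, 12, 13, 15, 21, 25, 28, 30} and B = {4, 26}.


A \ B = elements in A but not in B
A = {2, 9, 12, 13, 15, 21, 25, 28, 30}
B = {4, 26}
Remove from A any elements in B
A \ B = {2, 9, 12, 13, 15, 21, 25, 28, 30}

A \ B = {2, 9, 12, 13, 15, 21, 25, 28, 30}


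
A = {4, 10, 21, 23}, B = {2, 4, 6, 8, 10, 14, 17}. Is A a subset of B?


A ⊆ B means every element of A is in B.
Elements in A not in B: {21, 23}
So A ⊄ B.

No, A ⊄ B


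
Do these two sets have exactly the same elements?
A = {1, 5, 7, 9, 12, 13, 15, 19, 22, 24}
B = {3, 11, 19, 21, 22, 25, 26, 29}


Two sets are equal iff they have exactly the same elements.
A = {1, 5, 7, 9, 12, 13, 15, 19, 22, 24}
B = {3, 11, 19, 21, 22, 25, 26, 29}
Differences: {1, 3, 5, 7, 9, 11, 12, 13, 15, 21, 24, 25, 26, 29}
A ≠ B

No, A ≠ B


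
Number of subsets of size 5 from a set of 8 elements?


C(n,k) = n! / (k!(n-k)!)
C(8,5) = 8! / (5!3!)
= 56

C(8,5) = 56


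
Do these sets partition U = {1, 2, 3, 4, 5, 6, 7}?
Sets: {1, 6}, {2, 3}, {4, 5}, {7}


A partition requires: (1) non-empty parts, (2) pairwise disjoint, (3) union = U
Parts: {1, 6}, {2, 3}, {4, 5}, {7}
Union of parts: {1, 2, 3, 4, 5, 6, 7}
U = {1, 2, 3, 4, 5, 6, 7}
All non-empty? True
Pairwise disjoint? True
Covers U? True

Yes, valid partition


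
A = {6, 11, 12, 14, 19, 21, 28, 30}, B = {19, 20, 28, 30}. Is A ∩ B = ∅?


Disjoint means A ∩ B = ∅.
A ∩ B = {19, 28, 30}
A ∩ B ≠ ∅, so A and B are NOT disjoint.

No, A and B are not disjoint (A ∩ B = {19, 28, 30})


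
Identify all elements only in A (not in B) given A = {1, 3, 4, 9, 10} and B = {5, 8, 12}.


A = {1, 3, 4, 9, 10}
B = {5, 8, 12}
Region: only in A (not in B)
Elements: {1, 3, 4, 9, 10}

Elements only in A (not in B): {1, 3, 4, 9, 10}


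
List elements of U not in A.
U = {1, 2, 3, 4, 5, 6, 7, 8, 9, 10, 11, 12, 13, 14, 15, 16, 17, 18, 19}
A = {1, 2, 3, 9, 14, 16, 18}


Aᶜ = U \ A = elements in U but not in A
U = {1, 2, 3, 4, 5, 6, 7, 8, 9, 10, 11, 12, 13, 14, 15, 16, 17, 18, 19}
A = {1, 2, 3, 9, 14, 16, 18}
Aᶜ = {4, 5, 6, 7, 8, 10, 11, 12, 13, 15, 17, 19}

Aᶜ = {4, 5, 6, 7, 8, 10, 11, 12, 13, 15, 17, 19}


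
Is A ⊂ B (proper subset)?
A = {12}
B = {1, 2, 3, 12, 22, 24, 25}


A ⊂ B requires: A ⊆ B AND A ≠ B.
A ⊆ B? Yes
A = B? No
A ⊂ B: Yes (A is a proper subset of B)

Yes, A ⊂ B


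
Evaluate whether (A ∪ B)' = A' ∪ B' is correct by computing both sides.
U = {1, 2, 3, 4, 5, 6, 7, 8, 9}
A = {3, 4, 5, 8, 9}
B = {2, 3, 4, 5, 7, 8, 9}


LHS: A ∪ B = {2, 3, 4, 5, 7, 8, 9}
(A ∪ B)' = U \ (A ∪ B) = {1, 6}
A' = {1, 2, 6, 7}, B' = {1, 6}
Claimed RHS: A' ∪ B' = {1, 2, 6, 7}
Identity is INVALID: LHS = {1, 6} but the RHS claimed here equals {1, 2, 6, 7}. The correct form is (A ∪ B)' = A' ∩ B'.

Identity is invalid: (A ∪ B)' = {1, 6} but A' ∪ B' = {1, 2, 6, 7}. The correct De Morgan law is (A ∪ B)' = A' ∩ B'.


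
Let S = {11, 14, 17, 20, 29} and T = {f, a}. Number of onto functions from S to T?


n = |S| = 5, k = |T| = 2. Surjections via inclusion-exclusion:
S(n,k) = Σ(-1)^i × C(k,i) × (k-i)^n, i=0 to k
i=0: (-1)^0×C(2,0)×2^5 = 32
i=1: (-1)^1×C(2,1)×1^5 = -2
i=2: (-1)^2×C(2,2)×0^5 = 0
Total = 30

Number of surjections = 30


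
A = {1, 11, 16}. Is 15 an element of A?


A = {1, 11, 16}
Checking if 15 is in A
15 is not in A → False

15 ∉ A


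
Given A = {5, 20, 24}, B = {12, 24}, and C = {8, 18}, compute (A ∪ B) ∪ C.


A ∪ B = {5, 12, 20, 24}
(A ∪ B) ∪ C = {5, 8, 12, 18, 20, 24}

A ∪ B ∪ C = {5, 8, 12, 18, 20, 24}


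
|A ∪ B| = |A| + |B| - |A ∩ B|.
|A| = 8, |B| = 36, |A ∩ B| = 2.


|A ∪ B| = |A| + |B| - |A ∩ B|
= 8 + 36 - 2
= 42

|A ∪ B| = 42


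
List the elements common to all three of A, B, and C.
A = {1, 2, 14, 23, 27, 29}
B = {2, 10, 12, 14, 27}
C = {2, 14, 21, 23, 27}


A ∩ B = {2, 14, 27}
(A ∩ B) ∩ C = {2, 14, 27}

A ∩ B ∩ C = {2, 14, 27}


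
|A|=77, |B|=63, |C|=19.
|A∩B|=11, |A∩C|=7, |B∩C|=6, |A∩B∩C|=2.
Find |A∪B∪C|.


|A∪B∪C| = |A|+|B|+|C| - |A∩B|-|A∩C|-|B∩C| + |A∩B∩C|
= 77+63+19 - 11-7-6 + 2
= 159 - 24 + 2
= 137

|A ∪ B ∪ C| = 137


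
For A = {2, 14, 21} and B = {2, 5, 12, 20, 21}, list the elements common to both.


A ∩ B = elements in both A and B
A = {2, 14, 21}
B = {2, 5, 12, 20, 21}
A ∩ B = {2, 21}

A ∩ B = {2, 21}


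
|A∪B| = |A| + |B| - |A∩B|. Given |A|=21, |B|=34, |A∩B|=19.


|A ∪ B| = |A| + |B| - |A ∩ B|
= 21 + 34 - 19
= 36

|A ∪ B| = 36


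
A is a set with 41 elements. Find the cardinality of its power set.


Number of subsets = 2^n
= 2^41
= 2199023255552

|P(A)| = 2199023255552


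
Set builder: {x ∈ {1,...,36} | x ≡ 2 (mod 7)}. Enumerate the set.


Checking each candidate:
Condition: x in {1,...,36} with x ≡ 2 (mod 7)
Result = {2, 9, 16, 23, 30}

{2, 9, 16, 23, 30}


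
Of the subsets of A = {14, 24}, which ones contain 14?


A subset of A contains 14 iff the remaining 1 elements form any subset of A \ {14}.
Count: 2^(n-1) = 2^1 = 2
Subsets containing 14: {14}, {14, 24}

Subsets containing 14 (2 total): {14}, {14, 24}


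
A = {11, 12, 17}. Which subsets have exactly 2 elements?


|A| = 3, so A has C(3,2) = 3 subsets of size 2.
Enumerate by choosing 2 elements from A at a time:
{11, 12}, {11, 17}, {12, 17}

2-element subsets (3 total): {11, 12}, {11, 17}, {12, 17}


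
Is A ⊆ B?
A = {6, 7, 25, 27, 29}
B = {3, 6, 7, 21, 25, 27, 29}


A ⊆ B means every element of A is in B.
All elements of A are in B.
So A ⊆ B.

Yes, A ⊆ B


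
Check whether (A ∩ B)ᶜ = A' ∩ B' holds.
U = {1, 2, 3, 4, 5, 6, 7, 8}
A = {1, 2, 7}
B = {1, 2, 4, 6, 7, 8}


LHS: A ∩ B = {1, 2, 7}
(A ∩ B)' = U \ (A ∩ B) = {3, 4, 5, 6, 8}
A' = {3, 4, 5, 6, 8}, B' = {3, 5}
Claimed RHS: A' ∩ B' = {3, 5}
Identity is INVALID: LHS = {3, 4, 5, 6, 8} but the RHS claimed here equals {3, 5}. The correct form is (A ∩ B)' = A' ∪ B'.

Identity is invalid: (A ∩ B)' = {3, 4, 5, 6, 8} but A' ∩ B' = {3, 5}. The correct De Morgan law is (A ∩ B)' = A' ∪ B'.


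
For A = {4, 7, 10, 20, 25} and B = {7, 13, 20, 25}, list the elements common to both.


A ∩ B = elements in both A and B
A = {4, 7, 10, 20, 25}
B = {7, 13, 20, 25}
A ∩ B = {7, 20, 25}

A ∩ B = {7, 20, 25}


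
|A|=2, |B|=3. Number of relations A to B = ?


A relation from A to B is any subset of A × B.
|A × B| = 2 × 3 = 6
# relations = 2^|A × B| = 2^6 = 64

Number of relations = 64


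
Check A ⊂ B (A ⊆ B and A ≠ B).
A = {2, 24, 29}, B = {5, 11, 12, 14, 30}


A ⊂ B requires: A ⊆ B AND A ≠ B.
A ⊆ B? No
A ⊄ B, so A is not a proper subset.

No, A is not a proper subset of B


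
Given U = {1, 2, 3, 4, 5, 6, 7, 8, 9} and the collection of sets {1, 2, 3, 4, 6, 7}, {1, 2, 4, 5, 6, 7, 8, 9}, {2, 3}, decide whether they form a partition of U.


A partition requires: (1) non-empty parts, (2) pairwise disjoint, (3) union = U
Parts: {1, 2, 3, 4, 6, 7}, {1, 2, 4, 5, 6, 7, 8, 9}, {2, 3}
Union of parts: {1, 2, 3, 4, 5, 6, 7, 8, 9}
U = {1, 2, 3, 4, 5, 6, 7, 8, 9}
All non-empty? True
Pairwise disjoint? False
Covers U? True

No, not a valid partition


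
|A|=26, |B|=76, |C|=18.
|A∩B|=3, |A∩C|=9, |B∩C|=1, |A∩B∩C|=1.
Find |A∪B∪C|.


|A∪B∪C| = |A|+|B|+|C| - |A∩B|-|A∩C|-|B∩C| + |A∩B∩C|
= 26+76+18 - 3-9-1 + 1
= 120 - 13 + 1
= 108

|A ∪ B ∪ C| = 108


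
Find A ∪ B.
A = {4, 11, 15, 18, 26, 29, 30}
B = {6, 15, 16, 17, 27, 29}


A ∪ B = all elements in A or B (or both)
A = {4, 11, 15, 18, 26, 29, 30}
B = {6, 15, 16, 17, 27, 29}
A ∪ B = {4, 6, 11, 15, 16, 17, 18, 26, 27, 29, 30}

A ∪ B = {4, 6, 11, 15, 16, 17, 18, 26, 27, 29, 30}


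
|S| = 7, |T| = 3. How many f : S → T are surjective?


n = |S| = 7, k = |T| = 3. Surjections via inclusion-exclusion:
S(n,k) = Σ(-1)^i × C(k,i) × (k-i)^n, i=0 to k
i=0: (-1)^0×C(3,0)×3^7 = 2187
i=1: (-1)^1×C(3,1)×2^7 = -384
i=2: (-1)^2×C(3,2)×1^7 = 3
i=3: (-1)^3×C(3,3)×0^7 = 0
Total = 1806

Number of surjections = 1806


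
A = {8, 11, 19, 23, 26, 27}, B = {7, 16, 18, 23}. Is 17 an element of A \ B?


A = {8, 11, 19, 23, 26, 27}, B = {7, 16, 18, 23}
A \ B = elements in A but not in B
A \ B = {8, 11, 19, 26, 27}
Checking if 17 ∈ A \ B
17 is not in A \ B → False

17 ∉ A \ B


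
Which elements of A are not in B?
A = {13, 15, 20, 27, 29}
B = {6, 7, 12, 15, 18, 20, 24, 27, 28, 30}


A \ B = elements in A but not in B
A = {13, 15, 20, 27, 29}
B = {6, 7, 12, 15, 18, 20, 24, 27, 28, 30}
Remove from A any elements in B
A \ B = {13, 29}

A \ B = {13, 29}


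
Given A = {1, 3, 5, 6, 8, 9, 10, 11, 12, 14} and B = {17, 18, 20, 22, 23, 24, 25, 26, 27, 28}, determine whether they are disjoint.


Disjoint means A ∩ B = ∅.
A ∩ B = ∅
A ∩ B = ∅, so A and B are disjoint.

Yes, A and B are disjoint


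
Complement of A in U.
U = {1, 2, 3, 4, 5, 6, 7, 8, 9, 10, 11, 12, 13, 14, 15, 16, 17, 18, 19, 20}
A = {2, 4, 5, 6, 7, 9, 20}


Aᶜ = U \ A = elements in U but not in A
U = {1, 2, 3, 4, 5, 6, 7, 8, 9, 10, 11, 12, 13, 14, 15, 16, 17, 18, 19, 20}
A = {2, 4, 5, 6, 7, 9, 20}
Aᶜ = {1, 3, 8, 10, 11, 12, 13, 14, 15, 16, 17, 18, 19}

Aᶜ = {1, 3, 8, 10, 11, 12, 13, 14, 15, 16, 17, 18, 19}


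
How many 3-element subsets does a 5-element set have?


C(n,k) = n! / (k!(n-k)!)
C(5,3) = 5! / (3!2!)
= 10

C(5,3) = 10


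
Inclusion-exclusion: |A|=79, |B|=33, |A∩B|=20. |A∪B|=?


|A ∪ B| = |A| + |B| - |A ∩ B|
= 79 + 33 - 20
= 92

|A ∪ B| = 92


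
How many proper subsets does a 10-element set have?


Total subsets = 2^n = 2^10 = 1024
Proper subsets exclude the set itself: 2^n - 1
= 1024 - 1
= 1023

Number of proper subsets = 1023


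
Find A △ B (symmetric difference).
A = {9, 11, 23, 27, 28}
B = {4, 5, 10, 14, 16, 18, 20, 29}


A △ B = (A \ B) ∪ (B \ A) = elements in exactly one of A or B
A \ B = {9, 11, 23, 27, 28}
B \ A = {4, 5, 10, 14, 16, 18, 20, 29}
A △ B = {4, 5, 9, 10, 11, 14, 16, 18, 20, 23, 27, 28, 29}

A △ B = {4, 5, 9, 10, 11, 14, 16, 18, 20, 23, 27, 28, 29}


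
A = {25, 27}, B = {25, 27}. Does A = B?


Two sets are equal iff they have exactly the same elements.
A = {25, 27}
B = {25, 27}
Same elements → A = B

Yes, A = B


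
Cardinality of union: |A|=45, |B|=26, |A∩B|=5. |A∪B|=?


|A ∪ B| = |A| + |B| - |A ∩ B|
= 45 + 26 - 5
= 66

|A ∪ B| = 66


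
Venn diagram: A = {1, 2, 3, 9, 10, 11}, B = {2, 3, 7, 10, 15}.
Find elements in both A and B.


A = {1, 2, 3, 9, 10, 11}
B = {2, 3, 7, 10, 15}
Region: in both A and B
Elements: {2, 3, 10}

Elements in both A and B: {2, 3, 10}


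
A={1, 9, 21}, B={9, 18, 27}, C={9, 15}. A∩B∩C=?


A ∩ B = {9}
(A ∩ B) ∩ C = {9}

A ∩ B ∩ C = {9}


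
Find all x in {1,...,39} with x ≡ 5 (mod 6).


Checking each candidate:
Condition: x in {1,...,39} with x ≡ 5 (mod 6)
Result = {5, 11, 17, 23, 29, 35}

{5, 11, 17, 23, 29, 35}


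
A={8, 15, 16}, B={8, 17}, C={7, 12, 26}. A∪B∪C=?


A ∪ B = {8, 15, 16, 17}
(A ∪ B) ∪ C = {7, 8, 12, 15, 16, 17, 26}

A ∪ B ∪ C = {7, 8, 12, 15, 16, 17, 26}


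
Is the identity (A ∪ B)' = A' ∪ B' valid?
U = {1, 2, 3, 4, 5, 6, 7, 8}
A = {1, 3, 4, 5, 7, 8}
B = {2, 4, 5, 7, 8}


LHS: A ∪ B = {1, 2, 3, 4, 5, 7, 8}
(A ∪ B)' = U \ (A ∪ B) = {6}
A' = {2, 6}, B' = {1, 3, 6}
Claimed RHS: A' ∪ B' = {1, 2, 3, 6}
Identity is INVALID: LHS = {6} but the RHS claimed here equals {1, 2, 3, 6}. The correct form is (A ∪ B)' = A' ∩ B'.

Identity is invalid: (A ∪ B)' = {6} but A' ∪ B' = {1, 2, 3, 6}. The correct De Morgan law is (A ∪ B)' = A' ∩ B'.


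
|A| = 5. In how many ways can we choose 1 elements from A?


C(n,k) = n! / (k!(n-k)!)
C(5,1) = 5! / (1!4!)
= 5

C(5,1) = 5


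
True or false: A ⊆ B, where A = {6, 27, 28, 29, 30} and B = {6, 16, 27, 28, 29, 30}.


A ⊆ B means every element of A is in B.
All elements of A are in B.
So A ⊆ B.

Yes, A ⊆ B


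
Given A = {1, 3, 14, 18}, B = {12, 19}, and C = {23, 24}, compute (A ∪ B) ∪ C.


A ∪ B = {1, 3, 12, 14, 18, 19}
(A ∪ B) ∪ C = {1, 3, 12, 14, 18, 19, 23, 24}

A ∪ B ∪ C = {1, 3, 12, 14, 18, 19, 23, 24}


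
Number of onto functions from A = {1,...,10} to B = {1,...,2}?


n = |A| = 10, k = |B| = 2. Surjections via inclusion-exclusion:
S(n,k) = Σ(-1)^i × C(k,i) × (k-i)^n, i=0 to k
i=0: (-1)^0×C(2,0)×2^10 = 1024
i=1: (-1)^1×C(2,1)×1^10 = -2
i=2: (-1)^2×C(2,2)×0^10 = 0
Total = 1022

Number of surjections = 1022


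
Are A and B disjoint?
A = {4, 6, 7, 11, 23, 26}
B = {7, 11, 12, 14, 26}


Disjoint means A ∩ B = ∅.
A ∩ B = {7, 11, 26}
A ∩ B ≠ ∅, so A and B are NOT disjoint.

No, A and B are not disjoint (A ∩ B = {7, 11, 26})


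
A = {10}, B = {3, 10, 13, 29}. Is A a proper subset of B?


A ⊂ B requires: A ⊆ B AND A ≠ B.
A ⊆ B? Yes
A = B? No
A ⊂ B: Yes (A is a proper subset of B)

Yes, A ⊂ B


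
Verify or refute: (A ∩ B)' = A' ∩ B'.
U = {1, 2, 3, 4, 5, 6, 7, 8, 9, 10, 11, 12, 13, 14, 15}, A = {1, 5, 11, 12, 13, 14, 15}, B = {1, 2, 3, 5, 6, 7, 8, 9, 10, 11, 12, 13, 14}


LHS: A ∩ B = {1, 5, 11, 12, 13, 14}
(A ∩ B)' = U \ (A ∩ B) = {2, 3, 4, 6, 7, 8, 9, 10, 15}
A' = {2, 3, 4, 6, 7, 8, 9, 10}, B' = {4, 15}
Claimed RHS: A' ∩ B' = {4}
Identity is INVALID: LHS = {2, 3, 4, 6, 7, 8, 9, 10, 15} but the RHS claimed here equals {4}. The correct form is (A ∩ B)' = A' ∪ B'.

Identity is invalid: (A ∩ B)' = {2, 3, 4, 6, 7, 8, 9, 10, 15} but A' ∩ B' = {4}. The correct De Morgan law is (A ∩ B)' = A' ∪ B'.


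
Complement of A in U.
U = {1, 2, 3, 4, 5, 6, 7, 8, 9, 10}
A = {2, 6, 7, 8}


Aᶜ = U \ A = elements in U but not in A
U = {1, 2, 3, 4, 5, 6, 7, 8, 9, 10}
A = {2, 6, 7, 8}
Aᶜ = {1, 3, 4, 5, 9, 10}

Aᶜ = {1, 3, 4, 5, 9, 10}


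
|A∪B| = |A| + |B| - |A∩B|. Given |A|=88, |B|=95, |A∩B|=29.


|A ∪ B| = |A| + |B| - |A ∩ B|
= 88 + 95 - 29
= 154

|A ∪ B| = 154


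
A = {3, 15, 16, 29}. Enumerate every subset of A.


|A| = 4, so |P(A)| = 2^4 = 16
Enumerate subsets by cardinality (0 to 4):
∅, {3}, {15}, {16}, {29}, {3, 15}, {3, 16}, {3, 29}, {15, 16}, {15, 29}, {16, 29}, {3, 15, 16}, {3, 15, 29}, {3, 16, 29}, {15, 16, 29}, {3, 15, 16, 29}

P(A) has 16 subsets: ∅, {3}, {15}, {16}, {29}, {3, 15}, {3, 16}, {3, 29}, {15, 16}, {15, 29}, {16, 29}, {3, 15, 16}, {3, 15, 29}, {3, 16, 29}, {15, 16, 29}, {3, 15, 16, 29}


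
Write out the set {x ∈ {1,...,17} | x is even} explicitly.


Checking each candidate:
Condition: even numbers in {1,...,17}
Result = {2, 4, 6, 8, 10, 12, 14, 16}

{2, 4, 6, 8, 10, 12, 14, 16}


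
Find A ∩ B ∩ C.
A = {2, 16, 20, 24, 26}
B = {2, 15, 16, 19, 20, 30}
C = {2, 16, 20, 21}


A ∩ B = {2, 16, 20}
(A ∩ B) ∩ C = {2, 16, 20}

A ∩ B ∩ C = {2, 16, 20}


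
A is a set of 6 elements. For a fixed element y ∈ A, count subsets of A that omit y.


Subsets of A avoiding y are subsets of A \ {y}, which has 5 elements.
Count = 2^(n-1) = 2^5
= 32

Number of subsets avoiding y = 32


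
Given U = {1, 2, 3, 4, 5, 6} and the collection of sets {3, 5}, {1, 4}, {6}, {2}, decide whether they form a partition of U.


A partition requires: (1) non-empty parts, (2) pairwise disjoint, (3) union = U
Parts: {3, 5}, {1, 4}, {6}, {2}
Union of parts: {1, 2, 3, 4, 5, 6}
U = {1, 2, 3, 4, 5, 6}
All non-empty? True
Pairwise disjoint? True
Covers U? True

Yes, valid partition


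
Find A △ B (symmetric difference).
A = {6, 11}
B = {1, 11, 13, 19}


A △ B = (A \ B) ∪ (B \ A) = elements in exactly one of A or B
A \ B = {6}
B \ A = {1, 13, 19}
A △ B = {1, 6, 13, 19}

A △ B = {1, 6, 13, 19}


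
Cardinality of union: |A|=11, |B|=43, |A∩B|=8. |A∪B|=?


|A ∪ B| = |A| + |B| - |A ∩ B|
= 11 + 43 - 8
= 46

|A ∪ B| = 46


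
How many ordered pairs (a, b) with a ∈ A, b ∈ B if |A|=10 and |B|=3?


|A × B| = |A| × |B|
= 10 × 3
= 30

|A × B| = 30


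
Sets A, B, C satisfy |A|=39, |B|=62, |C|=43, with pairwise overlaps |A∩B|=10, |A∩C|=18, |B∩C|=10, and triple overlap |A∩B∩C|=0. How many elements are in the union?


|A∪B∪C| = |A|+|B|+|C| - |A∩B|-|A∩C|-|B∩C| + |A∩B∩C|
= 39+62+43 - 10-18-10 + 0
= 144 - 38 + 0
= 106

|A ∪ B ∪ C| = 106


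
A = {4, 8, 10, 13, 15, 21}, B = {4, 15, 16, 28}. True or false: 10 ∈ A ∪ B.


A = {4, 8, 10, 13, 15, 21}, B = {4, 15, 16, 28}
A ∪ B = all elements in A or B
A ∪ B = {4, 8, 10, 13, 15, 16, 21, 28}
Checking if 10 ∈ A ∪ B
10 is in A ∪ B → True

10 ∈ A ∪ B


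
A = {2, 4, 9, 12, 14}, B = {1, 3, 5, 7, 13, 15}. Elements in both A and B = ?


A = {2, 4, 9, 12, 14}
B = {1, 3, 5, 7, 13, 15}
Region: in both A and B
Elements: ∅

Elements in both A and B: ∅


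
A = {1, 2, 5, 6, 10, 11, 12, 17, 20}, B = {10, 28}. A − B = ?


A \ B = elements in A but not in B
A = {1, 2, 5, 6, 10, 11, 12, 17, 20}
B = {10, 28}
Remove from A any elements in B
A \ B = {1, 2, 5, 6, 11, 12, 17, 20}

A \ B = {1, 2, 5, 6, 11, 12, 17, 20}


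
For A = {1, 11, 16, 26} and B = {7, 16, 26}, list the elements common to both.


A ∩ B = elements in both A and B
A = {1, 11, 16, 26}
B = {7, 16, 26}
A ∩ B = {16, 26}

A ∩ B = {16, 26}


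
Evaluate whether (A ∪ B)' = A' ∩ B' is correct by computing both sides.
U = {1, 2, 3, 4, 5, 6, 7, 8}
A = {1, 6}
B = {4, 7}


LHS: A ∪ B = {1, 4, 6, 7}
(A ∪ B)' = U \ (A ∪ B) = {2, 3, 5, 8}
A' = {2, 3, 4, 5, 7, 8}, B' = {1, 2, 3, 5, 6, 8}
Claimed RHS: A' ∩ B' = {2, 3, 5, 8}
Identity is VALID: LHS = RHS = {2, 3, 5, 8} ✓

Identity is valid. (A ∪ B)' = A' ∩ B' = {2, 3, 5, 8}


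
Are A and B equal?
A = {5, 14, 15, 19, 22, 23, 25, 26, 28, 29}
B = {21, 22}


Two sets are equal iff they have exactly the same elements.
A = {5, 14, 15, 19, 22, 23, 25, 26, 28, 29}
B = {21, 22}
Differences: {5, 14, 15, 19, 21, 23, 25, 26, 28, 29}
A ≠ B

No, A ≠ B


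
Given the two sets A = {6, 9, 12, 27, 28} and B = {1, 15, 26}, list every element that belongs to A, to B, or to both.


A ∪ B = all elements in A or B (or both)
A = {6, 9, 12, 27, 28}
B = {1, 15, 26}
A ∪ B = {1, 6, 9, 12, 15, 26, 27, 28}

A ∪ B = {1, 6, 9, 12, 15, 26, 27, 28}


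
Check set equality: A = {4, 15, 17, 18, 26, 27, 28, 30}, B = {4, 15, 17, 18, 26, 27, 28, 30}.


Two sets are equal iff they have exactly the same elements.
A = {4, 15, 17, 18, 26, 27, 28, 30}
B = {4, 15, 17, 18, 26, 27, 28, 30}
Same elements → A = B

Yes, A = B


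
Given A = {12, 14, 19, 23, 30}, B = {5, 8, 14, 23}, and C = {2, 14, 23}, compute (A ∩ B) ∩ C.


A ∩ B = {14, 23}
(A ∩ B) ∩ C = {14, 23}

A ∩ B ∩ C = {14, 23}


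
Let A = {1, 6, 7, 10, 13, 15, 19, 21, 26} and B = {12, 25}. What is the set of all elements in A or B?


A ∪ B = all elements in A or B (or both)
A = {1, 6, 7, 10, 13, 15, 19, 21, 26}
B = {12, 25}
A ∪ B = {1, 6, 7, 10, 12, 13, 15, 19, 21, 25, 26}

A ∪ B = {1, 6, 7, 10, 12, 13, 15, 19, 21, 25, 26}


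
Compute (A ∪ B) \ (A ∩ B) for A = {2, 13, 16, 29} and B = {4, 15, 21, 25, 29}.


A △ B = (A \ B) ∪ (B \ A) = elements in exactly one of A or B
A \ B = {2, 13, 16}
B \ A = {4, 15, 21, 25}
A △ B = {2, 4, 13, 15, 16, 21, 25}

A △ B = {2, 4, 13, 15, 16, 21, 25}


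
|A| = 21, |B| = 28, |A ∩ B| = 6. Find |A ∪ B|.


|A ∪ B| = |A| + |B| - |A ∩ B|
= 21 + 28 - 6
= 43

|A ∪ B| = 43


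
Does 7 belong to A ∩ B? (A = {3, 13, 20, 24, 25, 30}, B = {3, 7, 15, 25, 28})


A = {3, 13, 20, 24, 25, 30}, B = {3, 7, 15, 25, 28}
A ∩ B = elements in both A and B
A ∩ B = {3, 25}
Checking if 7 ∈ A ∩ B
7 is not in A ∩ B → False

7 ∉ A ∩ B


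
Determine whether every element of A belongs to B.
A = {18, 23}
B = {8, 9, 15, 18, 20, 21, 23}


A ⊆ B means every element of A is in B.
All elements of A are in B.
So A ⊆ B.

Yes, A ⊆ B


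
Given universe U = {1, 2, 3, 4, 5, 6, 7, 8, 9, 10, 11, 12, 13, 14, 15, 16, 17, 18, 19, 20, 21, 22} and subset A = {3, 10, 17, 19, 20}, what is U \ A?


Aᶜ = U \ A = elements in U but not in A
U = {1, 2, 3, 4, 5, 6, 7, 8, 9, 10, 11, 12, 13, 14, 15, 16, 17, 18, 19, 20, 21, 22}
A = {3, 10, 17, 19, 20}
Aᶜ = {1, 2, 4, 5, 6, 7, 8, 9, 11, 12, 13, 14, 15, 16, 18, 21, 22}

Aᶜ = {1, 2, 4, 5, 6, 7, 8, 9, 11, 12, 13, 14, 15, 16, 18, 21, 22}


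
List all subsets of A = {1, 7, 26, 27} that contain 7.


A subset of A contains 7 iff the remaining 3 elements form any subset of A \ {7}.
Count: 2^(n-1) = 2^3 = 8
Subsets containing 7: {7}, {1, 7}, {7, 26}, {7, 27}, {1, 7, 26}, {1, 7, 27}, {7, 26, 27}, {1, 7, 26, 27}

Subsets containing 7 (8 total): {7}, {1, 7}, {7, 26}, {7, 27}, {1, 7, 26}, {1, 7, 27}, {7, 26, 27}, {1, 7, 26, 27}


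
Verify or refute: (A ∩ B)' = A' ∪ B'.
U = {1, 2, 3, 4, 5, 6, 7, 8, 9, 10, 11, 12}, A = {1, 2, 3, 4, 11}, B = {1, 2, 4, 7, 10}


LHS: A ∩ B = {1, 2, 4}
(A ∩ B)' = U \ (A ∩ B) = {3, 5, 6, 7, 8, 9, 10, 11, 12}
A' = {5, 6, 7, 8, 9, 10, 12}, B' = {3, 5, 6, 8, 9, 11, 12}
Claimed RHS: A' ∪ B' = {3, 5, 6, 7, 8, 9, 10, 11, 12}
Identity is VALID: LHS = RHS = {3, 5, 6, 7, 8, 9, 10, 11, 12} ✓

Identity is valid. (A ∩ B)' = A' ∪ B' = {3, 5, 6, 7, 8, 9, 10, 11, 12}


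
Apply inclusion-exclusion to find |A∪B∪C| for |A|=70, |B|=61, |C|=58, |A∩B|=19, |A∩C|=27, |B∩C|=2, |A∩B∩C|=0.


|A∪B∪C| = |A|+|B|+|C| - |A∩B|-|A∩C|-|B∩C| + |A∩B∩C|
= 70+61+58 - 19-27-2 + 0
= 189 - 48 + 0
= 141

|A ∪ B ∪ C| = 141


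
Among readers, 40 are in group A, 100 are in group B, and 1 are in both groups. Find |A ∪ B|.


|A ∪ B| = |A| + |B| - |A ∩ B|
= 40 + 100 - 1
= 139

|A ∪ B| = 139


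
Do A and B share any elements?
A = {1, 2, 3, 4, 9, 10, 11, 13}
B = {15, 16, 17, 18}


Disjoint means A ∩ B = ∅.
A ∩ B = ∅
A ∩ B = ∅, so A and B are disjoint.

No — A and B share no elements (A ∩ B = ∅), so they are disjoint


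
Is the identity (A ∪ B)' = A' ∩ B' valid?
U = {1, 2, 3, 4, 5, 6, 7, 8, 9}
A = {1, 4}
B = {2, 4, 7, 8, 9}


LHS: A ∪ B = {1, 2, 4, 7, 8, 9}
(A ∪ B)' = U \ (A ∪ B) = {3, 5, 6}
A' = {2, 3, 5, 6, 7, 8, 9}, B' = {1, 3, 5, 6}
Claimed RHS: A' ∩ B' = {3, 5, 6}
Identity is VALID: LHS = RHS = {3, 5, 6} ✓

Identity is valid. (A ∪ B)' = A' ∩ B' = {3, 5, 6}


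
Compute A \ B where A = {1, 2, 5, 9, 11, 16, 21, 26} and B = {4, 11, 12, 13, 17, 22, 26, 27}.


A \ B = elements in A but not in B
A = {1, 2, 5, 9, 11, 16, 21, 26}
B = {4, 11, 12, 13, 17, 22, 26, 27}
Remove from A any elements in B
A \ B = {1, 2, 5, 9, 16, 21}

A \ B = {1, 2, 5, 9, 16, 21}


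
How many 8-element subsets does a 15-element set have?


C(n,k) = n! / (k!(n-k)!)
C(15,8) = 15! / (8!7!)
= 6435

C(15,8) = 6435


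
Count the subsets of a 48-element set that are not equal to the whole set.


Total subsets = 2^n = 2^48 = 281474976710656
Proper subsets exclude the set itself: 2^n - 1
= 281474976710656 - 1
= 281474976710655

Number of proper subsets = 281474976710655


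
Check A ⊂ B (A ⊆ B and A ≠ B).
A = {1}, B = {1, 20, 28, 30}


A ⊂ B requires: A ⊆ B AND A ≠ B.
A ⊆ B? Yes
A = B? No
A ⊂ B: Yes (A is a proper subset of B)

Yes, A ⊂ B


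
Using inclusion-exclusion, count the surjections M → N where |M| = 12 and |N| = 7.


n = |M| = 12, k = |N| = 7. Surjections via inclusion-exclusion:
S(n,k) = Σ(-1)^i × C(k,i) × (k-i)^n, i=0 to k
i=0: (-1)^0×C(7,0)×7^12 = 13841287201
i=1: (-1)^1×C(7,1)×6^12 = -15237476352
i=2: (-1)^2×C(7,2)×5^12 = 5126953125
i=3: (-1)^3×C(7,3)×4^12 = -587202560
i=4: (-1)^4×C(7,4)×3^12 = 18600435
i=5: (-1)^5×C(7,5)×2^12 = -86016
i=6: (-1)^6×C(7,6)×1^12 = 7
i=7: (-1)^7×C(7,7)×0^12 = 0
Total = 3162075840

Number of surjections = 3162075840


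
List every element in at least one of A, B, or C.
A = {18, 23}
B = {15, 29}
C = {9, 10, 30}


A ∪ B = {15, 18, 23, 29}
(A ∪ B) ∪ C = {9, 10, 15, 18, 23, 29, 30}

A ∪ B ∪ C = {9, 10, 15, 18, 23, 29, 30}


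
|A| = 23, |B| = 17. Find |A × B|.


|A × B| = |A| × |B|
= 23 × 17
= 391

|A × B| = 391


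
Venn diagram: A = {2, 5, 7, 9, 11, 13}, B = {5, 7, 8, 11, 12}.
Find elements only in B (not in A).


A = {2, 5, 7, 9, 11, 13}
B = {5, 7, 8, 11, 12}
Region: only in B (not in A)
Elements: {8, 12}

Elements only in B (not in A): {8, 12}


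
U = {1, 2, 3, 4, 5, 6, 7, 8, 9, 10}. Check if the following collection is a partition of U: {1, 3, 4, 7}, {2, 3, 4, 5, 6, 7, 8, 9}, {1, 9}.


A partition requires: (1) non-empty parts, (2) pairwise disjoint, (3) union = U
Parts: {1, 3, 4, 7}, {2, 3, 4, 5, 6, 7, 8, 9}, {1, 9}
Union of parts: {1, 2, 3, 4, 5, 6, 7, 8, 9}
U = {1, 2, 3, 4, 5, 6, 7, 8, 9, 10}
All non-empty? True
Pairwise disjoint? False
Covers U? False

No, not a valid partition


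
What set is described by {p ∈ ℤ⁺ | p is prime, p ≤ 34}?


Checking each candidate:
Condition: primes ≤ 34
Result = {2, 3, 5, 7, 11, 13, 17, 19, 23, 29, 31}

{2, 3, 5, 7, 11, 13, 17, 19, 23, 29, 31}


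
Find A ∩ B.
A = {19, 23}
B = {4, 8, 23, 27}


A ∩ B = elements in both A and B
A = {19, 23}
B = {4, 8, 23, 27}
A ∩ B = {23}

A ∩ B = {23}


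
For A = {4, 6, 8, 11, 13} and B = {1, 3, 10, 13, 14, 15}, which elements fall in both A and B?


A = {4, 6, 8, 11, 13}
B = {1, 3, 10, 13, 14, 15}
Region: in both A and B
Elements: {13}

Elements in both A and B: {13}


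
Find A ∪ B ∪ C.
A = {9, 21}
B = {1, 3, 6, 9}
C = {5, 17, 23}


A ∪ B = {1, 3, 6, 9, 21}
(A ∪ B) ∪ C = {1, 3, 5, 6, 9, 17, 21, 23}

A ∪ B ∪ C = {1, 3, 5, 6, 9, 17, 21, 23}


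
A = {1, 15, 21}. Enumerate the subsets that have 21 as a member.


A subset of A contains 21 iff the remaining 2 elements form any subset of A \ {21}.
Count: 2^(n-1) = 2^2 = 4
Subsets containing 21: {21}, {1, 21}, {15, 21}, {1, 15, 21}

Subsets containing 21 (4 total): {21}, {1, 21}, {15, 21}, {1, 15, 21}


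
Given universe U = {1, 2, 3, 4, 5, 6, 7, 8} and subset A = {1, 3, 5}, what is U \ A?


Aᶜ = U \ A = elements in U but not in A
U = {1, 2, 3, 4, 5, 6, 7, 8}
A = {1, 3, 5}
Aᶜ = {2, 4, 6, 7, 8}

Aᶜ = {2, 4, 6, 7, 8}
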